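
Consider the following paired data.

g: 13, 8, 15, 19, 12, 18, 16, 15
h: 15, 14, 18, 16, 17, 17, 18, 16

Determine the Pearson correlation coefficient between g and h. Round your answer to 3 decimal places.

n = 8, Σg = 116, Σh = 131, Σg² = 1768, Σh² = 2159, Σgh = 1919
nΣgh − ΣgΣh = 15352 − 15196 = 156
nΣg² − (Σg)² = 14144 − 13456 = 688; nΣh² − (Σh)² = 17272 − 17161 = 111
r = 156 / √(688 × 111) = 156 / 276.3476 ≈ 0.565

0.565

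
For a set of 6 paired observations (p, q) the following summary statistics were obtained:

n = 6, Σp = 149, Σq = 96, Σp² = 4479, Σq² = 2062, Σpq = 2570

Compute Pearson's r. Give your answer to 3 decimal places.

r = (nΣpq − ΣpΣq) / √[(nΣp² − (Σp)²)(nΣq² − (Σq)²)]
Numerator: 6×2570 − 149×96 = 1116
Denominator: √[(26874 − 22201)(12372 − 9216)] = √[4673 × 3156] = 3840.3109
r = 1116 / 3840.3109 ≈ 0.291

0.291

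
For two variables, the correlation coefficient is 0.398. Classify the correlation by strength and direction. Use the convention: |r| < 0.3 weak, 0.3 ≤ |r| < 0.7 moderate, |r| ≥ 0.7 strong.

moderate positive

r = 0.398 > 0 so the relationship is positive.
|r| = 0.398, which falls in the moderate range.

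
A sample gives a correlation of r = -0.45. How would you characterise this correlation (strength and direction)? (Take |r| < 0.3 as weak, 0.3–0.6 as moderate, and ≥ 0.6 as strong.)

moderate negative

r = -0.45 < 0 so the relationship is negative.
|r| = 0.45, which falls in the moderate range.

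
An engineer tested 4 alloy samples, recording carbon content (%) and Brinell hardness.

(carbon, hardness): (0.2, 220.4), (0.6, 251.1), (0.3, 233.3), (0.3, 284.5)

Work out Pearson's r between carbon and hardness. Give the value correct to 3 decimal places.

n = 4, Σx = 1.4, Σy = 989.3, Σx² = 0.58, Σy² = 246996.51, Σxy = 350.08
nΣxy − ΣxΣy = 1400.32 − 1385.02 = 15.3
nΣx² − (Σx)² = 2.32 − 1.96 = 0.36; nΣy² − (Σy)² = 987986.04 − 978714.49 = 9271.55
r = 15.3 / √(0.36 × 9271.55) = 15.3 / 57.7733 ≈ 0.265

0.265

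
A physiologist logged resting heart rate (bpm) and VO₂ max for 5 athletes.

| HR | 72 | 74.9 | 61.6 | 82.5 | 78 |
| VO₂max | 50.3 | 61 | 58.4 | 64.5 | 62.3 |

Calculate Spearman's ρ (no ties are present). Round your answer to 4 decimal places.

Rank HR: 2, 3, 1, 5, 4
Rank VO₂max: 1, 3, 2, 5, 4
d = rank(HR) − rank(VO₂max): 1, 0, -1, 0, 0; Σd² = 2
ρ = 1 − 6Σd² / [n(n²−1)] = 1 − 6×2 / (5×24) = 1 − 12/120 ≈ 0.9000

0.9000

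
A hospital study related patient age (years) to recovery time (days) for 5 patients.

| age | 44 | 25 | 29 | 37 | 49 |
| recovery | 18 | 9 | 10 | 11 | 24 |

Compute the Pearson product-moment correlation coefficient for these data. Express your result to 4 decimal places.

0.9343

n = 5, Σx = 184, Σy = 72, Σx² = 7172, Σy² = 1202, Σxy = 2890
nΣxy − ΣxΣy = 14450 − 13248 = 1202
nΣx² − (Σx)² = 35860 − 33856 = 2004; nΣy² − (Σy)² = 6010 − 5184 = 826
r = 1202 / √(2004 × 826) = 1202 / 1286.5862 ≈ 0.9343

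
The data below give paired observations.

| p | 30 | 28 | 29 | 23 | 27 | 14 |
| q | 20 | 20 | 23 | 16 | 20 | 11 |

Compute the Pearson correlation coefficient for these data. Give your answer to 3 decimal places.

n = 6, Σp = 151, Σq = 110, Σp² = 3979, Σq² = 2106, Σpq = 2889
nΣpq − ΣpΣq = 17334 − 16610 = 724
nΣp² − (Σp)² = 23874 − 22801 = 1073; nΣq² − (Σq)² = 12636 − 12100 = 536
r = 724 / √(1073 × 536) = 724 / 758.3719 ≈ 0.955

0.955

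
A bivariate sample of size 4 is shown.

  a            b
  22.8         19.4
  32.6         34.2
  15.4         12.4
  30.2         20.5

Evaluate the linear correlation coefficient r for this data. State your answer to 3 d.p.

0.861

n = 4, Σa = 101, Σb = 86.5, Σa² = 2731.8, Σb² = 2120.01, Σab = 2367.3
nΣab − ΣaΣb = 9469.2 − 8736.5 = 732.7
nΣa² − (Σa)² = 10927.2 − 10201 = 726.2; nΣb² − (Σb)² = 8480.04 − 7482.25 = 997.79
r = 732.7 / √(726.2 × 997.79) = 732.7 / 851.2315 ≈ 0.861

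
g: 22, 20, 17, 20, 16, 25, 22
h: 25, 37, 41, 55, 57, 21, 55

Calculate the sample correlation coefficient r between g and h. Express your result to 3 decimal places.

-0.615

n = 7, Σg = 142, Σh = 291, Σg² = 2938, Σh² = 13415, Σgh = 5734
nΣgh − ΣgΣh = 40138 − 41322 = -1184
nΣg² − (Σg)² = 20566 − 20164 = 402; nΣh² − (Σh)² = 93905 − 84681 = 9224
r = -1184 / √(402 × 9224) = -1184 / 1925.6292 ≈ -0.615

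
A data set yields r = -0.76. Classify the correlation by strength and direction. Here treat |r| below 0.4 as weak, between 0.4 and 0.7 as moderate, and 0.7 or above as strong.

strong negative

r = -0.76 < 0 so the relationship is negative.
|r| = 0.76, which falls in the strong range.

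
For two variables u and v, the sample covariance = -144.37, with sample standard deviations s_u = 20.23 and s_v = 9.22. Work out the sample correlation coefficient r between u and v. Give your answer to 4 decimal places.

r = Cov(u,v) / (s_u · s_v) = -144.37 / (20.23 × 9.22)
  = -144.37 / 186.5206 ≈ -0.7740

-0.7740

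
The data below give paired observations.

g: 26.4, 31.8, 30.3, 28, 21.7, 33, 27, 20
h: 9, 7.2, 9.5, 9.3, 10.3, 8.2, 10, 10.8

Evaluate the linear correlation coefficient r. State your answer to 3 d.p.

-0.844

n = 8, Σg = 218.2, Σh = 74.3, Σg² = 6099.18, Σh² = 699.55, Σgh = 1994.92
nΣgh − ΣgΣh = 15959.36 − 16212.26 = -252.9
nΣg² − (Σg)² = 48793.44 − 47611.24 = 1182.2; nΣh² − (Σh)² = 5596.4 − 5520.49 = 75.91
r = -252.9 / √(1182.2 × 75.91) = -252.9 / 299.5677 ≈ -0.844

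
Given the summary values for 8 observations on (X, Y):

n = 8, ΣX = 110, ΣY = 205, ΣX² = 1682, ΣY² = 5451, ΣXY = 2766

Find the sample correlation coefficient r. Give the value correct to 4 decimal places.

-0.2880

r = (nΣXY − ΣXΣY) / √[(nΣX² − (ΣX)²)(nΣY² − (ΣY)²)]
Numerator: 8×2766 − 110×205 = -422
Denominator: √[(13456 − 12100)(43608 − 42025)] = √[1356 × 1583] = 1465.1102
r = -422 / 1465.1102 ≈ -0.2880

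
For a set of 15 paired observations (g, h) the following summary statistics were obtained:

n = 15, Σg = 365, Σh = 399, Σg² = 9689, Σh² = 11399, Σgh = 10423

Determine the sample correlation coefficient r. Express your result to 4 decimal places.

r = (nΣgh − ΣgΣh) / √[(nΣg² − (Σg)²)(nΣh² − (Σh)²)]
Numerator: 15×10423 − 365×399 = 10710
Denominator: √[(145335 − 133225)(170985 − 159201)] = √[12110 × 11784] = 11945.8880
r = 10710 / 11945.8880 ≈ 0.8965

0.8965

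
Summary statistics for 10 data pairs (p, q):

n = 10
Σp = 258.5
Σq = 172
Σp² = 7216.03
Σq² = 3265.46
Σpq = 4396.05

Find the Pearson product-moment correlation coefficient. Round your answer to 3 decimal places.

-0.124

r = (nΣpq − ΣpΣq) / √[(nΣp² − (Σp)²)(nΣq² − (Σq)²)]
Numerator: 10×4396.05 − 258.5×172 = -501.5
Denominator: √[(72160.3 − 66822.25)(32654.6 − 29584)] = √[5338.05 × 3070.6] = 4048.5820
r = -501.5 / 4048.5820 ≈ -0.124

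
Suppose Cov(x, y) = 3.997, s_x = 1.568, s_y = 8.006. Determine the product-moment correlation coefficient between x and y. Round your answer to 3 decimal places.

r = Cov(x,y) / (s_x · s_y) = 3.997 / (1.568 × 8.006)
  = 3.997 / 12.5534 ≈ 0.318

0.318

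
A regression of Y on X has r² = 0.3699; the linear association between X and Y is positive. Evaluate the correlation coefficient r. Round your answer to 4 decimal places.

0.6082

|r| = √0.3699 = 0.6082
The association is positive, so r = 0.6082.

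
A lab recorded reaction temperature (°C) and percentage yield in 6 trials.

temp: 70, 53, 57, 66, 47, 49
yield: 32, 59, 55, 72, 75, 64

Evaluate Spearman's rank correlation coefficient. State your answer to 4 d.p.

-0.6571

Rank temp: 6, 3, 4, 5, 1, 2
Rank yield: 1, 3, 2, 5, 6, 4
d = rank(temp) − rank(yield): 5, 0, 2, 0, -5, -2; Σd² = 58
ρ = 1 − 6Σd² / [n(n²−1)] = 1 − 6×58 / (6×35) = 1 − 348/210 ≈ -0.6571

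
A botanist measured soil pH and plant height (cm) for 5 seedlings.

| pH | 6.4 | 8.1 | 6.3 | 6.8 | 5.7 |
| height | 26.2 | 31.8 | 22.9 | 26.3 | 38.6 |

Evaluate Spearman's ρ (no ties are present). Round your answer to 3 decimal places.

0.000

Rank pH: 3, 5, 2, 4, 1
Rank height: 2, 4, 1, 3, 5
d = rank(pH) − rank(height): 1, 1, 1, 1, -4; Σd² = 20
ρ = 1 − 6Σd² / [n(n²−1)] = 1 − 6×20 / (5×24) = 1 − 120/120 ≈ 0.000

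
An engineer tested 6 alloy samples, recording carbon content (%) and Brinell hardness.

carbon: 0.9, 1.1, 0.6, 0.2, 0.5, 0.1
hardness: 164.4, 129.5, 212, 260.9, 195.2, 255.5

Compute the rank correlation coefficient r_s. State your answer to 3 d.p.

Rank carbon: 5, 6, 4, 2, 3, 1
Rank hardness: 2, 1, 4, 6, 3, 5
d = rank(carbon) − rank(hardness): 3, 5, 0, -4, 0, -4; Σd² = 66
ρ = 1 − 6Σd² / [n(n²−1)] = 1 − 6×66 / (6×35) = 1 − 396/210 ≈ -0.886

-0.886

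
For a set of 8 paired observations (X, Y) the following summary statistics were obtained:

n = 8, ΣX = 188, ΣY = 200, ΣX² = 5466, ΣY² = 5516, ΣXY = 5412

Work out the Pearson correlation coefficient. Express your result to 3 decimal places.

0.968

r = (nΣXY − ΣXΣY) / √[(nΣX² − (ΣX)²)(nΣY² − (ΣY)²)]
Numerator: 8×5412 − 188×200 = 5696
Denominator: √[(43728 − 35344)(44128 − 40000)] = √[8384 × 4128] = 5882.9544
r = 5696 / 5882.9544 ≈ 0.968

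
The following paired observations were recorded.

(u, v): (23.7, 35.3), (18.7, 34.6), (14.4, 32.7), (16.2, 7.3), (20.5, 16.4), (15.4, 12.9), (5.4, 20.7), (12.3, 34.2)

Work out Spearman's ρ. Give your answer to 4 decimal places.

Rank u: 8, 6, 3, 5, 7, 4, 1, 2
Rank v: 8, 7, 5, 1, 3, 2, 4, 6
d = rank(u) − rank(v): 0, -1, -2, 4, 4, 2, -3, -4; Σd² = 66
ρ = 1 − 6Σd² / [n(n²−1)] = 1 − 6×66 / (8×63) = 1 − 396/504 ≈ 0.2143

0.2143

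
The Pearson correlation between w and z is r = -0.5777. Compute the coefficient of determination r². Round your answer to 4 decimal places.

r² = (-0.5777)² = 0.3337

0.3337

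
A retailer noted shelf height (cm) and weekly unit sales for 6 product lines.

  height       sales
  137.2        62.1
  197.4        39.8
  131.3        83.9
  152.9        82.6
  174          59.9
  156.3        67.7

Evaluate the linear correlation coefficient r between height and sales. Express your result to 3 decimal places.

-0.808

n = 6, Σx = 949.1, Σy = 396, Σx² = 153114.39, Σy² = 27473.72, Σxy = 61026.36
nΣxy − ΣxΣy = 366158.16 − 375843.6 = -9685.44
nΣx² − (Σx)² = 918686.34 − 900790.81 = 17895.53; nΣy² − (Σy)² = 164842.32 − 156816 = 8026.32
r = -9685.44 / √(17895.53 × 8026.32) = -9685.44 / 11984.7925 ≈ -0.808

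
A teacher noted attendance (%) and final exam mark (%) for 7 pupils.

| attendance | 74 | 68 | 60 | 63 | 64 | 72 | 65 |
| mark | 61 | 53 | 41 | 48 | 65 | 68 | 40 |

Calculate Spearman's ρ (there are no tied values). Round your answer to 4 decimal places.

Rank attendance: 7, 5, 1, 2, 3, 6, 4
Rank mark: 5, 4, 2, 3, 6, 7, 1
d = rank(attendance) − rank(mark): 2, 1, -1, -1, -3, -1, 3; Σd² = 26
ρ = 1 − 6Σd² / [n(n²−1)] = 1 − 6×26 / (7×48) = 1 − 156/336 ≈ 0.5357

0.5357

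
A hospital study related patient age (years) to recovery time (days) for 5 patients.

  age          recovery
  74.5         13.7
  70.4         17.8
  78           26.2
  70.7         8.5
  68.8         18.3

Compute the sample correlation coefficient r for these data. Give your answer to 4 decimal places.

0.5431

n = 5, Σx = 362.4, Σy = 84.5, Σx² = 26322.34, Σy² = 1598.11, Σxy = 6177.36
nΣxy − ΣxΣy = 30886.8 − 30622.8 = 264
nΣx² − (Σx)² = 131611.7 − 131333.76 = 277.94; nΣy² − (Σy)² = 7990.55 − 7140.25 = 850.3
r = 264 / √(277.94 × 850.3) = 264 / 486.1403 ≈ 0.5431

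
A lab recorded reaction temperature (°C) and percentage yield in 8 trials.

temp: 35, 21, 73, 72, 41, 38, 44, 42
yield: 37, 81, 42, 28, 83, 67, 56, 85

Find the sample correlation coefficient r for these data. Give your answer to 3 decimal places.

-0.656

n = 8, Σx = 366, Σy = 479, Σx² = 19004, Σy² = 32217, Σxy = 20061
nΣxy − ΣxΣy = 160488 − 175314 = -14826
nΣx² − (Σx)² = 152032 − 133956 = 18076; nΣy² − (Σy)² = 257736 − 229441 = 28295
r = -14826 / √(18076 × 28295) = -14826 / 22615.4907 ≈ -0.656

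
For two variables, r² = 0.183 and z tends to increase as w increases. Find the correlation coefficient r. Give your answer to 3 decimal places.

0.428

|r| = √0.183 = 0.428
The association is positive, so r = 0.428.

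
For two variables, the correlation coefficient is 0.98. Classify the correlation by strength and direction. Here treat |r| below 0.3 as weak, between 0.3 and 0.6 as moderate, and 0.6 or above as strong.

strong positive

r = 0.98 > 0 so the relationship is positive.
|r| = 0.98, which falls in the strong range.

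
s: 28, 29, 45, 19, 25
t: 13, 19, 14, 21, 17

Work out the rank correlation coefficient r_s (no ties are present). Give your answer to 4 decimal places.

-0.5000

Rank s: 3, 4, 5, 1, 2
Rank t: 1, 4, 2, 5, 3
d = rank(s) − rank(t): 2, 0, 3, -4, -1; Σd² = 30
ρ = 1 − 6Σd² / [n(n²−1)] = 1 − 6×30 / (5×24) = 1 − 180/120 ≈ -0.5000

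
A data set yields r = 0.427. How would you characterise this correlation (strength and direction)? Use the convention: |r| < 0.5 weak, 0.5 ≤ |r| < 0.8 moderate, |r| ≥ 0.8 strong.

weak positive

r = 0.427 > 0 so the relationship is positive.
|r| = 0.427, which falls in the weak range.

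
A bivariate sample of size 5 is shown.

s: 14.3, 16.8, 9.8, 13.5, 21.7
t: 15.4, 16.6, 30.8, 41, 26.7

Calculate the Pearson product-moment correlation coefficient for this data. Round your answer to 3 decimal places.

n = 5, Σs = 76.1, Σt = 130.5, Σs² = 1235.91, Σt² = 3855.25, Σst = 1933.83
nΣst − ΣsΣt = 9669.15 − 9931.05 = -261.9
nΣs² − (Σs)² = 6179.55 − 5791.21 = 388.34; nΣt² − (Σt)² = 19276.25 − 17030.25 = 2246
r = -261.9 / √(388.34 × 2246) = -261.9 / 933.9227 ≈ -0.280

-0.280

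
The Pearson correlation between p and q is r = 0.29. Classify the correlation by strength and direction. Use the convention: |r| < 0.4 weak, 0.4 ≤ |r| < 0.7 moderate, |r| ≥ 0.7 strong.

weak positive

r = 0.29 > 0 so the relationship is positive.
|r| = 0.29, which falls in the weak range.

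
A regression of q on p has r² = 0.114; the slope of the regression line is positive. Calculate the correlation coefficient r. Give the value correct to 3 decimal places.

0.338

|r| = √0.114 = 0.338
The association is positive, so r = 0.338.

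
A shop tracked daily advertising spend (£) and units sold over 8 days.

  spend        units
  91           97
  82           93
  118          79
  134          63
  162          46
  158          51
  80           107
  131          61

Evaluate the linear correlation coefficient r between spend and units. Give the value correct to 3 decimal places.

n = 8, Σx = 956, Σy = 597, Σx² = 121654, Σy² = 48155, Σxy = 66278
nΣxy − ΣxΣy = 530224 − 570732 = -40508
nΣx² − (Σx)² = 973232 − 913936 = 59296; nΣy² − (Σy)² = 385240 − 356409 = 28831
r = -40508 / √(59296 × 28831) = -40508 / 41346.8617 ≈ -0.980

-0.980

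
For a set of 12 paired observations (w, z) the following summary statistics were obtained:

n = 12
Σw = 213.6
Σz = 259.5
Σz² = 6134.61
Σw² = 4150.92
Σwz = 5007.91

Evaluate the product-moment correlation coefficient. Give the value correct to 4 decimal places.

r = (nΣwz − ΣwΣz) / √[(nΣw² − (Σw)²)(nΣz² − (Σz)²)]
Numerator: 12×5007.91 − 213.6×259.5 = 4665.72
Denominator: √[(49811.04 − 45624.96)(73615.32 − 67340.25)] = √[4186.08 × 6275.07] = 5125.2263
r = 4665.72 / 5125.2263 ≈ 0.9103

0.9103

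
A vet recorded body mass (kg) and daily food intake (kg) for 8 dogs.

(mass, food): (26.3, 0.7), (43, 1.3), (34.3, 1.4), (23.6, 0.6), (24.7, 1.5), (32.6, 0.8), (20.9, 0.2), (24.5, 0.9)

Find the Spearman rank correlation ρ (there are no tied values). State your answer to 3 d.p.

Rank mass: 5, 8, 7, 2, 4, 6, 1, 3
Rank food: 3, 6, 7, 2, 8, 4, 1, 5
d = rank(mass) − rank(food): 2, 2, 0, 0, -4, 2, 0, -2; Σd² = 32
ρ = 1 − 6Σd² / [n(n²−1)] = 1 − 6×32 / (8×63) = 1 − 192/504 ≈ 0.619

0.619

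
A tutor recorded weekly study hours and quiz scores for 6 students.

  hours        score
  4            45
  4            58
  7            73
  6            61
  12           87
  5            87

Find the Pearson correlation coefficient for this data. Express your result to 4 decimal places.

n = 6, Σx = 38, Σy = 411, Σx² = 286, Σy² = 29577, Σxy = 2768
nΣxy − ΣxΣy = 16608 − 15618 = 990
nΣx² − (Σx)² = 1716 − 1444 = 272; nΣy² − (Σy)² = 177462 − 168921 = 8541
r = 990 / √(272 × 8541) = 990 / 1524.1890 ≈ 0.6495

0.6495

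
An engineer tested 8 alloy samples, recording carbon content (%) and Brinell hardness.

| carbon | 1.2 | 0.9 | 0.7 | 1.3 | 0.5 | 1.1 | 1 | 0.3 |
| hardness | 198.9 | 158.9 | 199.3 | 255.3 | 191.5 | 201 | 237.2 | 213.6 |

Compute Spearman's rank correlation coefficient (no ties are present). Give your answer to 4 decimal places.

0.3333

Rank carbon: 7, 4, 3, 8, 2, 6, 5, 1
Rank hardness: 3, 1, 4, 8, 2, 5, 7, 6
d = rank(carbon) − rank(hardness): 4, 3, -1, 0, 0, 1, -2, -5; Σd² = 56
ρ = 1 − 6Σd² / [n(n²−1)] = 1 − 6×56 / (8×63) = 1 − 336/504 ≈ 0.3333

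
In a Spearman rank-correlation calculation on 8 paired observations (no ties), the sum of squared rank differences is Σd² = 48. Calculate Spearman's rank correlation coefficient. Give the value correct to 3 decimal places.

ρ = 1 − 6Σd² / [n(n²−1)] = 1 − 6×48 / (8×63)
  = 1 − 288/504 = 1 − 0.5714 ≈ 0.429

0.429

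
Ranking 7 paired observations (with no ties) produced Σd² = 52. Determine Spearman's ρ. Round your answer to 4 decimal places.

0.0714

ρ = 1 − 6Σd² / [n(n²−1)] = 1 − 6×52 / (7×48)
  = 1 − 312/336 = 1 − 0.92857 ≈ 0.0714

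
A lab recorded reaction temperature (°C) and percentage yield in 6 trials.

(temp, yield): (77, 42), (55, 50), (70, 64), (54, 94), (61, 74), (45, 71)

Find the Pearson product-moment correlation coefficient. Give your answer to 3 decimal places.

-0.542

n = 6, Σx = 362, Σy = 395, Σx² = 22516, Σy² = 27713, Σxy = 23249
nΣxy − ΣxΣy = 139494 − 142990 = -3496
nΣx² − (Σx)² = 135096 − 131044 = 4052; nΣy² − (Σy)² = 166278 − 156025 = 10253
r = -3496 / √(4052 × 10253) = -3496 / 6445.5532 ≈ -0.542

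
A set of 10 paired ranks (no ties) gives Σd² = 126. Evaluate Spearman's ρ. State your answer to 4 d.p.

0.2364

ρ = 1 − 6Σd² / [n(n²−1)] = 1 − 6×126 / (10×99)
  = 1 − 756/990 = 1 − 0.76364 ≈ 0.2364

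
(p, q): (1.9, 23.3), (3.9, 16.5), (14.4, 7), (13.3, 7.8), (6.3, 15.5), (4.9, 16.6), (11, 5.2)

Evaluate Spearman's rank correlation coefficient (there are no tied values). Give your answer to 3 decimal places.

-0.857

Rank p: 1, 2, 7, 6, 4, 3, 5
Rank q: 7, 5, 2, 3, 4, 6, 1
d = rank(p) − rank(q): -6, -3, 5, 3, 0, -3, 4; Σd² = 104
ρ = 1 − 6Σd² / [n(n²−1)] = 1 − 6×104 / (7×48) = 1 − 624/336 ≈ -0.857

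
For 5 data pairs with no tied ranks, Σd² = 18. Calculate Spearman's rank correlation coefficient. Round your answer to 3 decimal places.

0.100

ρ = 1 − 6Σd² / [n(n²−1)] = 1 − 6×18 / (5×24)
  = 1 − 108/120 = 1 − 0.9000 ≈ 0.100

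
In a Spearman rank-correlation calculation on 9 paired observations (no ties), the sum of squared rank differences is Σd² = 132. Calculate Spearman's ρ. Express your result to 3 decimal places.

ρ = 1 − 6Σd² / [n(n²−1)] = 1 − 6×132 / (9×80)
  = 1 − 792/720 = 1 − 1.1000 ≈ -0.100

-0.100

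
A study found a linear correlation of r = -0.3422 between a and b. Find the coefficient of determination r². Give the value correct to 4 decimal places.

0.1171

r² = (-0.3422)² = 0.1171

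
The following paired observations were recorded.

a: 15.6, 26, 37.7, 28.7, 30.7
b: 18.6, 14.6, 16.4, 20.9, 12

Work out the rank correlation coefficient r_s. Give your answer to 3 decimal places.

Rank a: 1, 2, 5, 3, 4
Rank b: 4, 2, 3, 5, 1
d = rank(a) − rank(b): -3, 0, 2, -2, 3; Σd² = 26
ρ = 1 − 6Σd² / [n(n²−1)] = 1 − 6×26 / (5×24) = 1 − 156/120 ≈ -0.300

-0.300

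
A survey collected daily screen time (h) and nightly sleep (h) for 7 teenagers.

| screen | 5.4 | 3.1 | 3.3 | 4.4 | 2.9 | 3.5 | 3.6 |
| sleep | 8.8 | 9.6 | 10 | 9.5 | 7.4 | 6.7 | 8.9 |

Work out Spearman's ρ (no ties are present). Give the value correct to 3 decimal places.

-0.071

Rank screen: 7, 2, 3, 6, 1, 4, 5
Rank sleep: 3, 6, 7, 5, 2, 1, 4
d = rank(screen) − rank(sleep): 4, -4, -4, 1, -1, 3, 1; Σd² = 60
ρ = 1 − 6Σd² / [n(n²−1)] = 1 − 6×60 / (7×48) = 1 − 360/336 ≈ -0.071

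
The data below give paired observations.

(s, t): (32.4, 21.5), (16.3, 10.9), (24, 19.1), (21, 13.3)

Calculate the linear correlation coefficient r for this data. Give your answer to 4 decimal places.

n = 4, Σs = 93.7, Σt = 64.8, Σs² = 2332.45, Σt² = 1122.76, Σst = 1611.97
nΣst − ΣsΣt = 6447.88 − 6071.76 = 376.12
nΣs² − (Σs)² = 9329.8 − 8779.69 = 550.11; nΣt² − (Σt)² = 4491.04 − 4199.04 = 292
r = 376.12 / √(550.11 × 292) = 376.12 / 400.7894 ≈ 0.9384

0.9384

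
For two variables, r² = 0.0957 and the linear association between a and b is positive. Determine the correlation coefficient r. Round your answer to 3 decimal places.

0.309

|r| = √0.0957 = 0.309
The association is positive, so r = 0.309.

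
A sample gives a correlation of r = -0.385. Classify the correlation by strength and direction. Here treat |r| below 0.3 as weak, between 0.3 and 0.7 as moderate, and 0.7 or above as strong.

r = -0.385 < 0 so the relationship is negative.
|r| = 0.385, which falls in the moderate range.

moderate negative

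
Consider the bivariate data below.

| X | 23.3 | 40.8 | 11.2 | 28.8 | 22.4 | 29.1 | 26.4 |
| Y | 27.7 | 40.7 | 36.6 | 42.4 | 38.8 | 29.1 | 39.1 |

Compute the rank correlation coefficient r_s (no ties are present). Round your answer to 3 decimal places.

0.393

Rank X: 3, 7, 1, 5, 2, 6, 4
Rank Y: 1, 6, 3, 7, 4, 2, 5
d = rank(X) − rank(Y): 2, 1, -2, -2, -2, 4, -1; Σd² = 34
ρ = 1 − 6Σd² / [n(n²−1)] = 1 − 6×34 / (7×48) = 1 − 204/336 ≈ 0.393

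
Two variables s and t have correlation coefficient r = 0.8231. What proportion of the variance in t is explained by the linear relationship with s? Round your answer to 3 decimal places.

0.677

r² = (0.8231)² = 0.677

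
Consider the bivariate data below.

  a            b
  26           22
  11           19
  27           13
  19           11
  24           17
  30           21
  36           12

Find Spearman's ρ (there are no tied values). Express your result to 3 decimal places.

Rank a: 4, 1, 5, 2, 3, 6, 7
Rank b: 7, 5, 3, 1, 4, 6, 2
d = rank(a) − rank(b): -3, -4, 2, 1, -1, 0, 5; Σd² = 56
ρ = 1 − 6Σd² / [n(n²−1)] = 1 − 6×56 / (7×48) = 1 − 336/336 ≈ 0.000

0.000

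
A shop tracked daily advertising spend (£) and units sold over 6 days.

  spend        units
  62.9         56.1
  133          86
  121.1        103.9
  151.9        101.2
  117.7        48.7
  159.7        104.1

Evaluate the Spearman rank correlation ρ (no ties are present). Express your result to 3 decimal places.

Rank spend: 1, 4, 3, 5, 2, 6
Rank units: 2, 3, 5, 4, 1, 6
d = rank(spend) − rank(units): -1, 1, -2, 1, 1, 0; Σd² = 8
ρ = 1 − 6Σd² / [n(n²−1)] = 1 − 6×8 / (6×35) = 1 − 48/210 ≈ 0.771

0.771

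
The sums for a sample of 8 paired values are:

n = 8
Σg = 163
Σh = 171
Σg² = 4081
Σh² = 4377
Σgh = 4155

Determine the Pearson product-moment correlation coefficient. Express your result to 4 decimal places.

0.9058

r = (nΣgh − ΣgΣh) / √[(nΣg² − (Σg)²)(nΣh² − (Σh)²)]
Numerator: 8×4155 − 163×171 = 5367
Denominator: √[(32648 − 26569)(35016 − 29241)] = √[6079 × 5775] = 5925.0506
r = 5367 / 5925.0506 ≈ 0.9058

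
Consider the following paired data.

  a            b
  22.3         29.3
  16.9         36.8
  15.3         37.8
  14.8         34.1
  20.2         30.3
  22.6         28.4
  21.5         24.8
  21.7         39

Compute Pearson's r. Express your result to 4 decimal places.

n = 8, Σa = 155.3, Σb = 260.5, Σa² = 3087.97, Σb² = 8665.07, Σab = 4991.73
nΣab − ΣaΣb = 39933.84 − 40455.65 = -521.81
nΣa² − (Σa)² = 24703.76 − 24118.09 = 585.67; nΣb² − (Σb)² = 69320.56 − 67860.25 = 1460.31
r = -521.81 / √(585.67 × 1460.31) = -521.81 / 924.8026 ≈ -0.5642

-0.5642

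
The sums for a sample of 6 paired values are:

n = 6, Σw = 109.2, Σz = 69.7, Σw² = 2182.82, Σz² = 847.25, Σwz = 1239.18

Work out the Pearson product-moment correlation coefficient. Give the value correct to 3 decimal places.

-0.343

r = (nΣwz − ΣwΣz) / √[(nΣw² − (Σw)²)(nΣz² − (Σz)²)]
Numerator: 6×1239.18 − 109.2×69.7 = -176.16
Denominator: √[(13096.92 − 11924.64)(5083.5 − 4858.09)] = √[1172.28 × 225.41] = 514.0463
r = -176.16 / 514.0463 ≈ -0.343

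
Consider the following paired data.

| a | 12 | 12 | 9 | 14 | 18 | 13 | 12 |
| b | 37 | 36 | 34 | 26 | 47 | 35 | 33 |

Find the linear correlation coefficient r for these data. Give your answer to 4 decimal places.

n = 7, Σa = 90, Σb = 248, Σa² = 1202, Σb² = 9020, Σab = 3243
nΣab − ΣaΣb = 22701 − 22320 = 381
nΣa² − (Σa)² = 8414 − 8100 = 314; nΣb² − (Σb)² = 63140 − 61504 = 1636
r = 381 / √(314 × 1636) = 381 / 716.7315 ≈ 0.5316

0.5316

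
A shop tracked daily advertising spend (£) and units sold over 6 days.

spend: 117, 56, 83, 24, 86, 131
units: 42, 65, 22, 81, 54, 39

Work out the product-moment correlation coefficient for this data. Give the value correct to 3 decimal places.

-0.740

n = 6, Σx = 497, Σy = 303, Σx² = 48847, Σy² = 17471, Σxy = 22077
nΣxy − ΣxΣy = 132462 − 150591 = -18129
nΣx² − (Σx)² = 293082 − 247009 = 46073; nΣy² − (Σy)² = 104826 − 91809 = 13017
r = -18129 / √(46073 × 13017) = -18129 / 24489.4312 ≈ -0.740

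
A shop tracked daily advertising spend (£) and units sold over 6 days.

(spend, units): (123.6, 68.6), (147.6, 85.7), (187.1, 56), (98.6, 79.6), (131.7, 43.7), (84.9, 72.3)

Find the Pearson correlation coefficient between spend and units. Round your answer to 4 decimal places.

n = 6, Σx = 773.5, Σy = 405.9, Σx² = 106343.99, Σy² = 28659.59, Σxy = 51348
nΣxy − ΣxΣy = 308088 − 313963.65 = -5875.65
nΣx² − (Σx)² = 638063.94 − 598302.25 = 39761.69; nΣy² − (Σy)² = 171957.54 − 164754.81 = 7202.73
r = -5875.65 / √(39761.69 × 7202.73) = -5875.65 / 16923.1415 ≈ -0.3472

-0.3472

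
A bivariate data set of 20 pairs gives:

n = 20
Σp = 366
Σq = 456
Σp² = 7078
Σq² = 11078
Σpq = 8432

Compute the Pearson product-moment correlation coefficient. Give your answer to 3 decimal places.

r = (nΣpq − ΣpΣq) / √[(nΣp² − (Σp)²)(nΣq² − (Σq)²)]
Numerator: 20×8432 − 366×456 = 1744
Denominator: √[(141560 − 133956)(221560 − 207936)] = √[7604 × 13624] = 10178.2560
r = 1744 / 10178.2560 ≈ 0.171

0.171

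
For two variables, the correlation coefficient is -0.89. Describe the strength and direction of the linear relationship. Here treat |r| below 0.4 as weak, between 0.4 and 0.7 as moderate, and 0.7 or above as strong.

strong negative

r = -0.89 < 0 so the relationship is negative.
|r| = 0.89, which falls in the strong range.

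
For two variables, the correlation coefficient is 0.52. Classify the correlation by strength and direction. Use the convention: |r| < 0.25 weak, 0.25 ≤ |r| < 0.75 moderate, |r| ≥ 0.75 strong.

moderate positive

r = 0.52 > 0 so the relationship is positive.
|r| = 0.52, which falls in the moderate range.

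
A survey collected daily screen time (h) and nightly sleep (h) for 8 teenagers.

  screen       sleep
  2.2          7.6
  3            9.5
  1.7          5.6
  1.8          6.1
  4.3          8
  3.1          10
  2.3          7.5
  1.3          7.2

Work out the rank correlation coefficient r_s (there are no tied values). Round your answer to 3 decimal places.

0.833

Rank screen: 4, 6, 2, 3, 8, 7, 5, 1
Rank sleep: 5, 7, 1, 2, 6, 8, 4, 3
d = rank(screen) − rank(sleep): -1, -1, 1, 1, 2, -1, 1, -2; Σd² = 14
ρ = 1 − 6Σd² / [n(n²−1)] = 1 − 6×14 / (8×63) = 1 − 84/504 ≈ 0.833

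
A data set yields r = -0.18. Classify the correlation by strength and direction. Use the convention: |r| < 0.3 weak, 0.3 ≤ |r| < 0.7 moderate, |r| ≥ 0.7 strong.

r = -0.18 < 0 so the relationship is negative.
|r| = 0.18, which falls in the weak range.

weak negative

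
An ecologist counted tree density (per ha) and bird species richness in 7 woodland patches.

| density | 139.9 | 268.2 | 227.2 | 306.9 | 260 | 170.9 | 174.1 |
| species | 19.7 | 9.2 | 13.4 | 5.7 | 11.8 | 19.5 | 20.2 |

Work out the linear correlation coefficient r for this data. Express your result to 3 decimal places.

n = 7, Σx = 1547.2, Σy = 99.5, Σx² = 364428.32, Σy² = 1612.31, Σxy = 19934.65
nΣxy − ΣxΣy = 139542.55 − 153946.4 = -14403.85
nΣx² − (Σx)² = 2550998.24 − 2393827.84 = 157170.4; nΣy² − (Σy)² = 11286.17 − 9900.25 = 1385.92
r = -14403.85 / √(157170.4 × 1385.92) = -14403.85 / 14758.9160 ≈ -0.976

-0.976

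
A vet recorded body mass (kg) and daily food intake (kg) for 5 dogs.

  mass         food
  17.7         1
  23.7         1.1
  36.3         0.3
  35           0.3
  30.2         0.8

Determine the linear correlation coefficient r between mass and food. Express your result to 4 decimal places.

n = 5, Σx = 142.9, Σy = 3.5, Σx² = 4329.71, Σy² = 3.03, Σxy = 89.32
nΣxy − ΣxΣy = 446.6 − 500.15 = -53.55
nΣx² − (Σx)² = 21648.55 − 20420.41 = 1228.14; nΣy² − (Σy)² = 15.15 − 12.25 = 2.9
r = -53.55 / √(1228.14 × 2.9) = -53.55 / 59.6792 ≈ -0.8973

-0.8973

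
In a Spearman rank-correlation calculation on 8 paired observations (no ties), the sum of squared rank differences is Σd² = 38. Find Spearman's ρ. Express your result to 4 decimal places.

0.5476

ρ = 1 − 6Σd² / [n(n²−1)] = 1 − 6×38 / (8×63)
  = 1 − 228/504 = 1 − 0.45238 ≈ 0.5476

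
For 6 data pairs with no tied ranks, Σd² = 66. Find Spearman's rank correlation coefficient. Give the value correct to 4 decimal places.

ρ = 1 − 6Σd² / [n(n²−1)] = 1 − 6×66 / (6×35)
  = 1 − 396/210 = 1 − 1.88571 ≈ -0.8857

-0.8857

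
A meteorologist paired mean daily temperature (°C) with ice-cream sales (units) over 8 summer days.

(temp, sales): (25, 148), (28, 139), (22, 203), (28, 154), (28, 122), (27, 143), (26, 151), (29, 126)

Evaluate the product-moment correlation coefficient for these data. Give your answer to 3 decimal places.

-0.888

n = 8, Σx = 213, Σy = 1186, Σx² = 5707, Σy² = 180160, Σxy = 31227
nΣxy − ΣxΣy = 249816 − 252618 = -2802
nΣx² − (Σx)² = 45656 − 45369 = 287; nΣy² − (Σy)² = 1441280 − 1406596 = 34684
r = -2802 / √(287 × 34684) = -2802 / 3155.0448 ≈ -0.888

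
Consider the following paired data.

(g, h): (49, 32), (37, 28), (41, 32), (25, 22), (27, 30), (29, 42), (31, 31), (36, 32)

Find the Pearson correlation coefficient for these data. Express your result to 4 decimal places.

0.1532

n = 8, Σg = 275, Σh = 249, Σg² = 9903, Σh² = 7965, Σgh = 8607
nΣgh − ΣgΣh = 68856 − 68475 = 381
nΣg² − (Σg)² = 79224 − 75625 = 3599; nΣh² − (Σh)² = 63720 − 62001 = 1719
r = 381 / √(3599 × 1719) = 381 / 2487.3040 ≈ 0.1532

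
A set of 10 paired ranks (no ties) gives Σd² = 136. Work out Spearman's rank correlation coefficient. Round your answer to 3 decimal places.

0.176

ρ = 1 − 6Σd² / [n(n²−1)] = 1 − 6×136 / (10×99)
  = 1 − 816/990 = 1 − 0.8242 ≈ 0.176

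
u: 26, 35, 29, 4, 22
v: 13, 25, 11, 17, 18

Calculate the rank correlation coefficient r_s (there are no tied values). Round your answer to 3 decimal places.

0.100

Rank u: 3, 5, 4, 1, 2
Rank v: 2, 5, 1, 3, 4
d = rank(u) − rank(v): 1, 0, 3, -2, -2; Σd² = 18
ρ = 1 − 6Σd² / [n(n²−1)] = 1 − 6×18 / (5×24) = 1 − 108/120 ≈ 0.100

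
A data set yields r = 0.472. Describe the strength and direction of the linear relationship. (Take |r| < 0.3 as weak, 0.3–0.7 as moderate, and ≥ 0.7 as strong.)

r = 0.472 > 0 so the relationship is positive.
|r| = 0.472, which falls in the moderate range.

moderate positive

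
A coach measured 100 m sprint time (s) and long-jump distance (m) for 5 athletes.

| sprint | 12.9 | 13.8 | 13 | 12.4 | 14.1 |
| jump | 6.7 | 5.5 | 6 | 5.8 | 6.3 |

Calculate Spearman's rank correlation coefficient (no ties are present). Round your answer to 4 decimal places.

0.0000

Rank sprint: 2, 4, 3, 1, 5
Rank jump: 5, 1, 3, 2, 4
d = rank(sprint) − rank(jump): -3, 3, 0, -1, 1; Σd² = 20
ρ = 1 − 6Σd² / [n(n²−1)] = 1 − 6×20 / (5×24) = 1 − 120/120 ≈ 0.0000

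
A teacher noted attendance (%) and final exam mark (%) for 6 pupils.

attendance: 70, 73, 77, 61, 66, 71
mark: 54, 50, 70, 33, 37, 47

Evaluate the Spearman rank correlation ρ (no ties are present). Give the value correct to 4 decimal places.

Rank attendance: 3, 5, 6, 1, 2, 4
Rank mark: 5, 4, 6, 1, 2, 3
d = rank(attendance) − rank(mark): -2, 1, 0, 0, 0, 1; Σd² = 6
ρ = 1 − 6Σd² / [n(n²−1)] = 1 − 6×6 / (6×35) = 1 − 36/210 ≈ 0.8286

0.8286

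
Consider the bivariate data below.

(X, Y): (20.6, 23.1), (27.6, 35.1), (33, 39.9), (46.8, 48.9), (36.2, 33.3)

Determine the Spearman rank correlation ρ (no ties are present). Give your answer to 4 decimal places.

0.7000

Rank X: 1, 2, 3, 5, 4
Rank Y: 1, 3, 4, 5, 2
d = rank(X) − rank(Y): 0, -1, -1, 0, 2; Σd² = 6
ρ = 1 − 6Σd² / [n(n²−1)] = 1 − 6×6 / (5×24) = 1 − 36/120 ≈ 0.7000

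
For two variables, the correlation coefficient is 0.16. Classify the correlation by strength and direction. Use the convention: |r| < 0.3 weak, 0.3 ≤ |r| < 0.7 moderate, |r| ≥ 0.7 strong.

r = 0.16 > 0 so the relationship is positive.
|r| = 0.16, which falls in the weak range.

weak positive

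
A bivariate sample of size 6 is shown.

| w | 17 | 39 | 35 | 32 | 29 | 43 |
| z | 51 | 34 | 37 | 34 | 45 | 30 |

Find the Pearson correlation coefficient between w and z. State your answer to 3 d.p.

n = 6, Σw = 195, Σz = 231, Σw² = 6749, Σz² = 9207, Σwz = 7171
nΣwz − ΣwΣz = 43026 − 45045 = -2019
nΣw² − (Σw)² = 40494 − 38025 = 2469; nΣz² − (Σz)² = 55242 − 53361 = 1881
r = -2019 / √(2469 × 1881) = -2019 / 2155.0381 ≈ -0.937

-0.937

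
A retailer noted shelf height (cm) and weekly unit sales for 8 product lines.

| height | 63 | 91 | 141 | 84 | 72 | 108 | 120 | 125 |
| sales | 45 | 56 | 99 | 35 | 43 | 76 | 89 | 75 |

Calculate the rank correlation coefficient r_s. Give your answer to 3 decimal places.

0.833

Rank height: 1, 4, 8, 3, 2, 5, 6, 7
Rank sales: 3, 4, 8, 1, 2, 6, 7, 5
d = rank(height) − rank(sales): -2, 0, 0, 2, 0, -1, -1, 2; Σd² = 14
ρ = 1 − 6Σd² / [n(n²−1)] = 1 − 6×14 / (8×63) = 1 − 84/504 ≈ 0.833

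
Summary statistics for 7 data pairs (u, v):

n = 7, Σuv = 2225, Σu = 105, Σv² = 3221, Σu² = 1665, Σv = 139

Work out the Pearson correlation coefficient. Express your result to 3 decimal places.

0.687

r = (nΣuv − ΣuΣv) / √[(nΣu² − (Σu)²)(nΣv² − (Σv)²)]
Numerator: 7×2225 − 105×139 = 980
Denominator: √[(11655 − 11025)(22547 − 19321)] = √[630 × 3226] = 1425.6157
r = 980 / 1425.6157 ≈ 0.687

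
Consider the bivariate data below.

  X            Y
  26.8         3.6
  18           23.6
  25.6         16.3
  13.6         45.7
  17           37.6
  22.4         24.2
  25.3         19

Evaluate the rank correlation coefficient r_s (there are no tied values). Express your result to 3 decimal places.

Rank X: 7, 3, 6, 1, 2, 4, 5
Rank Y: 1, 4, 2, 7, 6, 5, 3
d = rank(X) − rank(Y): 6, -1, 4, -6, -4, -1, 2; Σd² = 110
ρ = 1 − 6Σd² / [n(n²−1)] = 1 − 6×110 / (7×48) = 1 − 660/336 ≈ -0.964

-0.964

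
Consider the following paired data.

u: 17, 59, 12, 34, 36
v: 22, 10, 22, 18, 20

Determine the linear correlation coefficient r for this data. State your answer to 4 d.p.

-0.9407

n = 5, Σu = 158, Σv = 92, Σu² = 6366, Σv² = 1792, Σuv = 2560
nΣuv − ΣuΣv = 12800 − 14536 = -1736
nΣu² − (Σu)² = 31830 − 24964 = 6866; nΣv² − (Σv)² = 8960 − 8464 = 496
r = -1736 / √(6866 × 496) = -1736 / 1845.4094 ≈ -0.9407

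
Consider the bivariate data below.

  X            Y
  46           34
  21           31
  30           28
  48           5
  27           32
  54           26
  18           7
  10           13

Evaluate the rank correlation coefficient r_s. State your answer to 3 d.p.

Rank X: 6, 3, 5, 7, 4, 8, 2, 1
Rank Y: 8, 6, 5, 1, 7, 4, 2, 3
d = rank(X) − rank(Y): -2, -3, 0, 6, -3, 4, 0, -2; Σd² = 78
ρ = 1 − 6Σd² / [n(n²−1)] = 1 − 6×78 / (8×63) = 1 − 468/504 ≈ 0.071

0.071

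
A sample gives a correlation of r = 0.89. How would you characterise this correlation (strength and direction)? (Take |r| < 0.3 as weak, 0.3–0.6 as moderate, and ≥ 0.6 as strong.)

r = 0.89 > 0 so the relationship is positive.
|r| = 0.89, which falls in the strong range.

strong positive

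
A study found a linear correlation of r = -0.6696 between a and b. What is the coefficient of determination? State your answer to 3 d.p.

0.448

r² = (-0.6696)² = 0.448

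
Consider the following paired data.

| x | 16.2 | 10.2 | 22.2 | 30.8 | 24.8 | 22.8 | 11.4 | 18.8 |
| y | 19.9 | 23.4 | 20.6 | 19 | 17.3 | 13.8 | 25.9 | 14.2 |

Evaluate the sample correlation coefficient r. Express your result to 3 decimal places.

-0.583

n = 8, Σx = 157.2, Σy = 154.1, Σx² = 3426.24, Σy² = 3091.11, Σxy = 2909.48
nΣxy − ΣxΣy = 23275.84 − 24224.52 = -948.68
nΣx² − (Σx)² = 27409.92 − 24711.84 = 2698.08; nΣy² − (Σy)² = 24728.88 − 23746.81 = 982.07
r = -948.68 / √(2698.08 × 982.07) = -948.68 / 1627.7910 ≈ -0.583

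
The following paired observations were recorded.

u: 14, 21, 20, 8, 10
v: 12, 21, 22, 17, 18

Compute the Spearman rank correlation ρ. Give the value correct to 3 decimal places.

0.600

Rank u: 3, 5, 4, 1, 2
Rank v: 1, 4, 5, 2, 3
d = rank(u) − rank(v): 2, 1, -1, -1, -1; Σd² = 8
ρ = 1 − 6Σd² / [n(n²−1)] = 1 − 6×8 / (5×24) = 1 − 48/120 ≈ 0.600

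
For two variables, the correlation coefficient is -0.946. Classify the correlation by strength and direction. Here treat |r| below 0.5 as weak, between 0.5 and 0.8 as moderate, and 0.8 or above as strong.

strong negative

r = -0.946 < 0 so the relationship is negative.
|r| = 0.946, which falls in the strong range.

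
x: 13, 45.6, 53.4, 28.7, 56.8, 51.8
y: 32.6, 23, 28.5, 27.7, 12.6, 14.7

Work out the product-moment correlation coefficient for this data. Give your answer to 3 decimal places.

-0.745

n = 6, Σx = 249.3, Σy = 139.1, Σx² = 11833.09, Σy² = 3546.15, Σxy = 5266.63
nΣxy − ΣxΣy = 31599.78 − 34677.63 = -3077.85
nΣx² − (Σx)² = 70998.54 − 62150.49 = 8848.05; nΣy² − (Σy)² = 21276.9 − 19348.81 = 1928.09
r = -3077.85 / √(8848.05 × 1928.09) = -3077.85 / 4130.3555 ≈ -0.745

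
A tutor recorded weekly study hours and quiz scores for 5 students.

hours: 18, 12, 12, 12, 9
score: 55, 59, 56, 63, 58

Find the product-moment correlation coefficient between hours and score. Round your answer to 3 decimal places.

-0.454

n = 5, Σx = 63, Σy = 291, Σx² = 837, Σy² = 16975, Σxy = 3648
nΣxy − ΣxΣy = 18240 − 18333 = -93
nΣx² − (Σx)² = 4185 − 3969 = 216; nΣy² − (Σy)² = 84875 − 84681 = 194
r = -93 / √(216 × 194) = -93 / 204.7047 ≈ -0.454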